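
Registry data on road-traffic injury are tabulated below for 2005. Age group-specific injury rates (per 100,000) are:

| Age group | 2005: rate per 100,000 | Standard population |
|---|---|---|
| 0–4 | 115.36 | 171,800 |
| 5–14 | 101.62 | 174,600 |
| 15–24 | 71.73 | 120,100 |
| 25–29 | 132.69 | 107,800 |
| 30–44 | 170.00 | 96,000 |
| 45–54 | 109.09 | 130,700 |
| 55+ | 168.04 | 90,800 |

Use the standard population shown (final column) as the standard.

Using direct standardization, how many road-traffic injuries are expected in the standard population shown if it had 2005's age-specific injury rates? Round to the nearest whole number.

Expected road-traffic injuries = Σ (standard pop × age-specific rate ÷ 100,000)
= 171,800×115.36/100,000 + 174,600×101.62/100,000 + 120,100×71.73/100,000 + 107,800×132.69/100,000 + 96,000×170.00/100,000 + 130,700×109.09/100,000 + 90,800×168.04/100,000
= 198.19 + 177.43 + 86.15 + 143.04 + 163.20 + 142.58 + 152.58 = 1063.17.

1063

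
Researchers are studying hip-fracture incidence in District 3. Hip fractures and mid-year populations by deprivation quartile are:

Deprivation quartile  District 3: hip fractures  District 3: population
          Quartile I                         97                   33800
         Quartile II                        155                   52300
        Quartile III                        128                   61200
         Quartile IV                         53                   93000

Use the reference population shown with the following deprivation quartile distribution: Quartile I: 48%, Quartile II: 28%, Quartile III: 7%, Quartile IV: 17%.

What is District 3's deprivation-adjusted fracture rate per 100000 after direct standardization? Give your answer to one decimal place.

Deprivation-specific rates per 100000 for District 3: 286.98, 296.37, 209.15, 56.99.
Standard weights: 0.48, 0.28, 0.07, 0.17.
Standardized rate: 0.4800×286.98 + 0.2800×296.37 + 0.0700×209.15 + 0.1700×56.99 = 245.0630 per 100000.

245.1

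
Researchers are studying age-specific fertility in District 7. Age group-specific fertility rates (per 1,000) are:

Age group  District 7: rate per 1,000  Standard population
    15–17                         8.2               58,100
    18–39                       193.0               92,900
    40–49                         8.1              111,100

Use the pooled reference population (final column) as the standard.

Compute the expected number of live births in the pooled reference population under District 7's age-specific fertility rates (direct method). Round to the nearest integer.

19306

Expected live births = Σ (standard pop × age-specific rate ÷ 1,000)
= 58,100×8.2/1,000 + 92,900×193.0/1,000 + 111,100×8.1/1,000
= 476.42 + 17929.70 + 899.91 = 19306.03.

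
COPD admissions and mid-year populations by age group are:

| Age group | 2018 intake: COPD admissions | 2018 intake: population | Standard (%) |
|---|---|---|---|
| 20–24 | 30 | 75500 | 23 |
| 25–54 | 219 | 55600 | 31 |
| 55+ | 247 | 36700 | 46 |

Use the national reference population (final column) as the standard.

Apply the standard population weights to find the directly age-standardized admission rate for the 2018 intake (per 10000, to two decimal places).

Age-specific rates per 10000 for the 2018 intake: 3.97, 39.39, 67.30.
Standard weights: 0.23, 0.31, 0.46.
Standardized rate: 0.2300×3.97 + 0.3100×39.39 + 0.4600×67.30 = 44.0835 per 10000.

44.08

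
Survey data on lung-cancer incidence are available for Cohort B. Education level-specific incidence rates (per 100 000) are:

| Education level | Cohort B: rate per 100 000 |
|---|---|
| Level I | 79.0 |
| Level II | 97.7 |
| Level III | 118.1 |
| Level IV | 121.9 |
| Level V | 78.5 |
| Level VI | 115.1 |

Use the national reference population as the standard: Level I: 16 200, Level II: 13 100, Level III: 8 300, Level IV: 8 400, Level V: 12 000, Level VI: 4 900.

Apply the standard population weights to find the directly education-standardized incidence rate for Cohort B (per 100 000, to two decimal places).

Standard total = 62 900; weights = 0.2576, 0.2083, 0.1320, 0.1335, 0.1908, 0.0779.
Standardized rate: 0.2576×79.0 + 0.2083×97.7 + 0.1320×118.1 + 0.1335×121.9 + 0.1908×78.5 + 0.0779×115.1 = 96.5000 per 100 000.

96.50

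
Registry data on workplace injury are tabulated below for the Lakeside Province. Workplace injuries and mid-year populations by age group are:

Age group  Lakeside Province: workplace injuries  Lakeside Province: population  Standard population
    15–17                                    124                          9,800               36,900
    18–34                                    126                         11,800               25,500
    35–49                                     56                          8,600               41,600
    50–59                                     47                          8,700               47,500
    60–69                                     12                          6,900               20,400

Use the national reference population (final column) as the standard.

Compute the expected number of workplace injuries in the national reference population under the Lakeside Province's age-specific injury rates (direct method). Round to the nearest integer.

1302

Age-specific rates per 10,000 for the Lakeside Province: 126.53, 106.78, 65.12, 54.02, 17.39.
Expected workplace injuries = Σ (standard pop × age-specific rate ÷ 10,000)
= 36,900×126.53/10,000 + 25,500×106.78/10,000 + 41,600×65.12/10,000 + 47,500×54.02/10,000 + 20,400×17.39/10,000
= 466.90 + 272.29 + 270.88 + 256.61 + 35.48 = 1302.16.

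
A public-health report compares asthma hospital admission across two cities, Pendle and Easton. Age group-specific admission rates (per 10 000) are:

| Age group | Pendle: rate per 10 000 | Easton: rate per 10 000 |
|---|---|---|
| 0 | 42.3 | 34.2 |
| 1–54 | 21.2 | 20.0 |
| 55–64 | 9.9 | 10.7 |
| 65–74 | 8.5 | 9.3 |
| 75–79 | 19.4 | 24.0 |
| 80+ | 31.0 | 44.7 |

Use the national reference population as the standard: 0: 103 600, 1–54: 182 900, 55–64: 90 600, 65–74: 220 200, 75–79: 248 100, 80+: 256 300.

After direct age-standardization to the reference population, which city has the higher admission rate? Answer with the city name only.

Standard total = 1 101 700; weights = 0.0940, 0.1660, 0.0822, 0.1999, 0.2252, 0.2326.
Pendle: 0.0940×42.3 + 0.1660×21.2 + 0.0822×9.9 + 0.1999×8.5 + 0.2252×19.4 + 0.2326×31.0 = 21.5910 per 10 000.
Easton: 0.0940×34.2 + 0.1660×20.0 + 0.0822×10.7 + 0.1999×9.3 + 0.2252×24.0 + 0.2326×44.7 = 25.0789 per 10 000.

Easton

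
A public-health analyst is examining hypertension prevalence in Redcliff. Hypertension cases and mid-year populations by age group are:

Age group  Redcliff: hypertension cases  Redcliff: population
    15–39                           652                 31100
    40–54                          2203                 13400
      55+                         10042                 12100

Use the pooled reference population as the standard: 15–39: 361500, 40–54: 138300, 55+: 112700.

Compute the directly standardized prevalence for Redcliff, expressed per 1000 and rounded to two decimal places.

Age-specific rates per 1000 for Redcliff: 20.965, 164.403, 829.917.
Standard total = 612500; weights = 0.5902, 0.2258, 0.1840.
Standardized rate: 0.5902×20.965 + 0.2258×164.403 + 0.1840×829.917 = 202.1997 per 1000.

202.20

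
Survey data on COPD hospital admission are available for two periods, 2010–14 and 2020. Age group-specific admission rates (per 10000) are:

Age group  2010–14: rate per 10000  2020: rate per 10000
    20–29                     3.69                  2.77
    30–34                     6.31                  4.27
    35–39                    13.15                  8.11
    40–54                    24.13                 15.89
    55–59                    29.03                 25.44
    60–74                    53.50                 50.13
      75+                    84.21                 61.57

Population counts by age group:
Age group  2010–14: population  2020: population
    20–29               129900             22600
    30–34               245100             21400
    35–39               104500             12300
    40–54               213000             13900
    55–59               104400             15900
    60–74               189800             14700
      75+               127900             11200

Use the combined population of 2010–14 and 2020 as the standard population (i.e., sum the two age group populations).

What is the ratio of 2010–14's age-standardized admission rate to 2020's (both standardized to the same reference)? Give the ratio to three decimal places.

1.265

Combined standard total = 1226600; weights = 0.1243, 0.2173, 0.0952, 0.1850, 0.0981, 0.1667, 0.1134.
2010–14: 0.1243×3.69 + 0.2173×6.31 + 0.0952×13.15 + 0.1850×24.13 + 0.0981×29.03 + 0.1667×53.50 + 0.1134×84.21 = 28.8619 per 10000.
2020: 0.1243×2.77 + 0.2173×4.27 + 0.0952×8.11 + 0.1850×15.89 + 0.0981×25.44 + 0.1667×50.13 + 0.1134×61.57 = 22.8187 per 10000.
Ratio = 28.8619 ÷ 22.8187 = 1.26483.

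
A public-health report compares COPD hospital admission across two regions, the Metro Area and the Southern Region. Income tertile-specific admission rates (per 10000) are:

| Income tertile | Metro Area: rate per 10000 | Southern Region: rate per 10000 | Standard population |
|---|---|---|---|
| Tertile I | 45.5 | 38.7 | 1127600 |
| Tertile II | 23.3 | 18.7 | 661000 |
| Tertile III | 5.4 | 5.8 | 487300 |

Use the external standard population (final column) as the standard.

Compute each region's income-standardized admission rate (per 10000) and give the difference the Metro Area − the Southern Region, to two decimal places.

4.62

Standard total = 2275900; weights = 0.4955, 0.2904, 0.2141.
The Metro Area: 0.4955×45.5 + 0.2904×23.3 + 0.2141×5.4 = 30.4664 per 10000.
The Southern Region: 0.4955×38.7 + 0.2904×18.7 + 0.2141×5.8 = 25.8470 per 10000.
Difference = 30.4664 − 25.8470 = 4.6194.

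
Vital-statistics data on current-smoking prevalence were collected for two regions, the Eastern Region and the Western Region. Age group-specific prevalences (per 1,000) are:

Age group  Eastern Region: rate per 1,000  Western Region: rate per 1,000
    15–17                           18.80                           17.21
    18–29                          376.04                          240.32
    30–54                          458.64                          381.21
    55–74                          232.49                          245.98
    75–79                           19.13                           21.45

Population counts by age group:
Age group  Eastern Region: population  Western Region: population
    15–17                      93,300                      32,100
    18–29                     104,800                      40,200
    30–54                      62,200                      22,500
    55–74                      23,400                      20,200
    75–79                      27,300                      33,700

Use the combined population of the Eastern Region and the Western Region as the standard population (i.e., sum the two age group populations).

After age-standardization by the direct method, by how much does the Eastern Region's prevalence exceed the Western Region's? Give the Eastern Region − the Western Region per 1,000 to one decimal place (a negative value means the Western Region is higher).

Combined standard total = 459,700; weights = 0.2728, 0.3154, 0.1843, 0.0948, 0.1327.
The Eastern Region: 0.2728×18.80 + 0.3154×376.04 + 0.1843×458.64 + 0.0948×232.49 + 0.1327×19.13 = 232.8336 per 1,000.
The Western Region: 0.2728×17.21 + 0.3154×240.32 + 0.1843×381.21 + 0.0948×245.98 + 0.1327×21.45 = 176.9115 per 1,000.
Difference = 232.8336 − 176.9115 = 55.9222.

55.9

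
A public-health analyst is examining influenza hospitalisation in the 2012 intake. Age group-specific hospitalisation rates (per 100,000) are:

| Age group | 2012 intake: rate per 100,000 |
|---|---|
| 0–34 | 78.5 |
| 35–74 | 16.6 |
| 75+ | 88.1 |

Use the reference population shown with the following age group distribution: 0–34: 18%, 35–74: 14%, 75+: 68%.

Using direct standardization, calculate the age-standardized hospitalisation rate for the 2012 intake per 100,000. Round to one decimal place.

76.4

Standard weights: 0.18, 0.14, 0.68.
Standardized rate: 0.1800×78.5 + 0.1400×16.6 + 0.6800×88.1 = 76.3620 per 100,000.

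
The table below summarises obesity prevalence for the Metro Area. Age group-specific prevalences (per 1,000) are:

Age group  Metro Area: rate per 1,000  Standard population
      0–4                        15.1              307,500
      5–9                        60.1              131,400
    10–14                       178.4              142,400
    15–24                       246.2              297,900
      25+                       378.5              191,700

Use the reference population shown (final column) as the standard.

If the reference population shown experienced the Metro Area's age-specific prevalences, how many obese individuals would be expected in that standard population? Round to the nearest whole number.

Expected obese individuals = Σ (standard pop × age-specific rate ÷ 1,000)
= 307,500×15.1/1,000 + 131,400×60.1/1,000 + 142,400×178.4/1,000 + 297,900×246.2/1,000 + 191,700×378.5/1,000
= 4643.25 + 7897.14 + 25404.16 + 73342.98 + 72558.45 = 183845.98.

183846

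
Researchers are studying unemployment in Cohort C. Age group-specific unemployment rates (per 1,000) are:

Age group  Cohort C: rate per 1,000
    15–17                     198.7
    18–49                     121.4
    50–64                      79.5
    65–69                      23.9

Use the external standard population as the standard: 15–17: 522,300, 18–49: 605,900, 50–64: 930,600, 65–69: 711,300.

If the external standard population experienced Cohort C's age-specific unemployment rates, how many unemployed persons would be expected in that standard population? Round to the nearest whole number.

268320

Expected unemployed persons = Σ (standard pop × age-specific rate ÷ 1,000)
= 522,300×198.7/1,000 + 605,900×121.4/1,000 + 930,600×79.5/1,000 + 711,300×23.9/1,000
= 103781.01 + 73556.26 + 73982.70 + 17000.07 = 268320.04.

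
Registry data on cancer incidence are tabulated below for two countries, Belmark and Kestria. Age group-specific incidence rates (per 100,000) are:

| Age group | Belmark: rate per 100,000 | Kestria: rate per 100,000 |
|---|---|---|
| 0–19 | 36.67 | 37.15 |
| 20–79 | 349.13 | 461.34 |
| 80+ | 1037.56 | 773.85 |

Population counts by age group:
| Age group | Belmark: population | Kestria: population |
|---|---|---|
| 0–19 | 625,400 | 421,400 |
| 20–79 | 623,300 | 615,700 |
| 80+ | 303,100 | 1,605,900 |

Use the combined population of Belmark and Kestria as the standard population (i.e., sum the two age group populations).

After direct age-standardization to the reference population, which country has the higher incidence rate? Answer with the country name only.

Belmark

Combined standard total = 4,194,800; weights = 0.2495, 0.2954, 0.4551.
Belmark: 0.2495×36.67 + 0.2954×349.13 + 0.4551×1037.56 = 584.4522 per 100,000.
Kestria: 0.2495×37.15 + 0.2954×461.34 + 0.4551×773.85 = 497.7040 per 100,000.
The crude rates (357.67 vs 583.59) would put Kestria higher, but that reflects its age composition; once standardized to a common age structure, Belmark has the higher underlying rate.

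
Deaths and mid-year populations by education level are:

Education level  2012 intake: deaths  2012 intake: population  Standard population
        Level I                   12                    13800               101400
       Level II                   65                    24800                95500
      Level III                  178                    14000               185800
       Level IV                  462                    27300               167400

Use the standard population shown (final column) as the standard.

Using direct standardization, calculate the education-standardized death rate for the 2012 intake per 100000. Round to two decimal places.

1005.95

Education-specific rates per 100000 for the 2012 intake: 86.96, 262.10, 1271.43, 1692.31.
Standard total = 550100; weights = 0.1843, 0.1736, 0.3378, 0.3043.
Standardized rate: 0.1843×86.96 + 0.1736×262.10 + 0.3378×1271.43 + 0.3043×1692.31 = 1005.9469 per 100000.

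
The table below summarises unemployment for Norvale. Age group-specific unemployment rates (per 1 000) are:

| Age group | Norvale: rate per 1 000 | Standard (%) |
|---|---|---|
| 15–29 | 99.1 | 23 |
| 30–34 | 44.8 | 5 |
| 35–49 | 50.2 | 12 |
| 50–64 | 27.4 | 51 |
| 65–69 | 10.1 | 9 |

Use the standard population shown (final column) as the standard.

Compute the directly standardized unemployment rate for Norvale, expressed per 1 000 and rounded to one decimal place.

45.9

Standard weights: 0.23, 0.05, 0.12, 0.51, 0.09.
Standardized rate: 0.2300×99.1 + 0.0500×44.8 + 0.1200×50.2 + 0.5100×27.4 + 0.0900×10.1 = 45.9400 per 1 000.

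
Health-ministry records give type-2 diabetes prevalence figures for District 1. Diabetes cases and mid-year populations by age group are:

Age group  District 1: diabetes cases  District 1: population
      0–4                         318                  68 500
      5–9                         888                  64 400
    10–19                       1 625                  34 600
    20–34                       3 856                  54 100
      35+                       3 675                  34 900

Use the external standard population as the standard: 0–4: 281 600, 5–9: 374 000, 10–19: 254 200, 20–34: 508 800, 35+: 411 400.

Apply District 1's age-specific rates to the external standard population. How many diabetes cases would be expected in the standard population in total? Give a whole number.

97989

Age-specific rates per 1 000 for District 1: 4.642, 13.789, 46.965, 71.275, 105.301.
Expected diabetes cases = Σ (standard pop × age-specific rate ÷ 1 000)
= 281 600×4.642/1 000 + 374 000×13.789/1 000 + 254 200×46.965/1 000 + 508 800×71.275/1 000 + 411 400×105.301/1 000
= 1307.28 + 5157.02 + 11938.58 + 36264.93 + 43320.77 = 97988.59.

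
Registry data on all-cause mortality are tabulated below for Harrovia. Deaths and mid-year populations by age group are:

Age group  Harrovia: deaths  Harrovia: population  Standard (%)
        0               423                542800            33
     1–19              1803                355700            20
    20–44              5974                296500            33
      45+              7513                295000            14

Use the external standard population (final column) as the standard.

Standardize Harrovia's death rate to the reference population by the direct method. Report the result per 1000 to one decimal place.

Age-specific rates per 1000 for Harrovia: 0.779, 5.069, 20.148, 25.468.
Standard weights: 0.33, 0.20, 0.33, 0.14.
Standardized rate: 0.3300×0.779 + 0.2000×5.069 + 0.3300×20.148 + 0.1400×25.468 = 11.4854 per 1000.

11.5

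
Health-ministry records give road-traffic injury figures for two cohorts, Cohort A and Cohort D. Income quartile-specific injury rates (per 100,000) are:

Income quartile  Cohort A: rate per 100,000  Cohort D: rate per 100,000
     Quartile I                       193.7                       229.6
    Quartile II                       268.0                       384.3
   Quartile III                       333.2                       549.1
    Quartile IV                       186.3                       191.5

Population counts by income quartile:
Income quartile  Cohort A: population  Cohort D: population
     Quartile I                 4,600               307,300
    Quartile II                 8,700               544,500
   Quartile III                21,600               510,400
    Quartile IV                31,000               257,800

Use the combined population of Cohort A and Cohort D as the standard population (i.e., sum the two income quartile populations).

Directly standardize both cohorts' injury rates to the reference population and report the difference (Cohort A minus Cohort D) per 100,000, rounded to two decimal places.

Combined standard total = 1,685,900; weights = 0.1850, 0.3281, 0.3156, 0.1713.
Cohort A: 0.1850×193.7 + 0.3281×268.0 + 0.3156×333.2 + 0.1713×186.3 = 260.8331 per 100,000.
Cohort D: 0.1850×229.6 + 0.3281×384.3 + 0.3156×549.1 + 0.1713×191.5 = 374.6565 per 100,000.
Difference = 260.8331 − 374.6565 = -113.8234.

-113.82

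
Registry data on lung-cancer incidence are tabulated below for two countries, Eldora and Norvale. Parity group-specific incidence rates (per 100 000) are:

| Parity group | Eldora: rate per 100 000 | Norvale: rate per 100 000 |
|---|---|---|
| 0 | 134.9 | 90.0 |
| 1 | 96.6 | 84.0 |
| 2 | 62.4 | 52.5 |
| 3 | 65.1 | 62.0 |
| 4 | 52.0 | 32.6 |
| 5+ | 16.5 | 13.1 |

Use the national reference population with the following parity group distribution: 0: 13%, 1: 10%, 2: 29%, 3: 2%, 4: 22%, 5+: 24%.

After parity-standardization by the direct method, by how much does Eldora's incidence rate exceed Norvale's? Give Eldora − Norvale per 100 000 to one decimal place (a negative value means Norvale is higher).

15.1

Standard weights: 0.13, 0.10, 0.29, 0.02, 0.22, 0.24.
Eldora: 0.1300×134.9 + 0.1000×96.6 + 0.2900×62.4 + 0.0200×65.1 + 0.2200×52.0 + 0.2400×16.5 = 61.9950 per 100 000.
Norvale: 0.1300×90.0 + 0.1000×84.0 + 0.2900×52.5 + 0.0200×62.0 + 0.2200×32.6 + 0.2400×13.1 = 46.8810 per 100 000.
Difference = 61.9950 − 46.8810 = 15.1140.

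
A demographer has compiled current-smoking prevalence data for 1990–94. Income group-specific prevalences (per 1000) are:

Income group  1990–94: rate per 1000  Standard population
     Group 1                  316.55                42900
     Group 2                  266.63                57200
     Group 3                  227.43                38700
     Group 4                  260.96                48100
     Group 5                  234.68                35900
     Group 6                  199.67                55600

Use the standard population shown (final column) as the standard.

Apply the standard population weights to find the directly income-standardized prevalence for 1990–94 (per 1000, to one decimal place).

Standard total = 278400; weights = 0.1541, 0.2055, 0.1390, 0.1728, 0.1290, 0.1997.
Standardized rate: 0.1541×316.55 + 0.2055×266.63 + 0.1390×227.43 + 0.1728×260.96 + 0.1290×234.68 + 0.1997×199.67 = 250.4009 per 1000.

250.4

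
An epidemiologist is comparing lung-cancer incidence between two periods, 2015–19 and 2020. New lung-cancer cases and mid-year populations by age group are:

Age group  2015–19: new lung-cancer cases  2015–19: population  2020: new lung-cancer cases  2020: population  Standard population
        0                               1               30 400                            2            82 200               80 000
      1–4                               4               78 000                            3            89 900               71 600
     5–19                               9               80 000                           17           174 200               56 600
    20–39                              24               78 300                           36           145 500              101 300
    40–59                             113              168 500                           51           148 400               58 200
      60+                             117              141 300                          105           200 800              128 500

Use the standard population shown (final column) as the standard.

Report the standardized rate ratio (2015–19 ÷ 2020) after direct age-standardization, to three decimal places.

Age-specific rates per 100 000 for 2015–19: 3.29, 5.13, 11.25, 30.65, 67.06, 82.80.
For 2020: 2.43, 3.34, 9.76, 24.74, 34.37, 52.29.
Standard total = 496 200; weights = 0.1612, 0.1443, 0.1141, 0.2042, 0.1173, 0.2590.
2015–19: 0.1612×3.29 + 0.1443×5.13 + 0.1141×11.25 + 0.2042×30.65 + 0.1173×67.06 + 0.2590×82.80 = 38.1202 per 100 000.
2020: 0.1612×2.43 + 0.1443×3.34 + 0.1141×9.76 + 0.2042×24.74 + 0.1173×34.37 + 0.2590×52.29 = 24.6107 per 100 000.
Ratio = 38.1202 ÷ 24.6107 = 1.54893.

1.549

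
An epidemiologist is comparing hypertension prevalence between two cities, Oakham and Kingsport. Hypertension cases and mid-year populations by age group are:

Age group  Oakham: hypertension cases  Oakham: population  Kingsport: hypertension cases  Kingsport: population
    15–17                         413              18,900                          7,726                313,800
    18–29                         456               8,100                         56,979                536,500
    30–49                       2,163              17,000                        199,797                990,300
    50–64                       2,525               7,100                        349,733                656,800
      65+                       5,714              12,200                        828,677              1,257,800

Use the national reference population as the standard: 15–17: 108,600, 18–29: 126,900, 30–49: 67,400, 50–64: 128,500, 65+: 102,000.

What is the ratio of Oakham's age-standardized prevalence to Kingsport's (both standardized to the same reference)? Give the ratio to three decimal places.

Age-specific rates per 1,000 for Oakham: 21.852, 56.296, 127.235, 355.634, 468.361.
For Kingsport: 24.621, 106.205, 201.754, 532.480, 658.830.
Standard total = 533,400; weights = 0.2036, 0.2379, 0.1264, 0.2409, 0.1912.
Oakham: 0.2036×21.852 + 0.2379×56.296 + 0.1264×127.235 + 0.2409×355.634 + 0.1912×468.361 = 209.1573 per 1,000.
Kingsport: 0.2036×24.621 + 0.2379×106.205 + 0.1264×201.754 + 0.2409×532.480 + 0.1912×658.830 = 310.0373 per 1,000.
Ratio = 209.1573 ÷ 310.0373 = 0.67462.

0.675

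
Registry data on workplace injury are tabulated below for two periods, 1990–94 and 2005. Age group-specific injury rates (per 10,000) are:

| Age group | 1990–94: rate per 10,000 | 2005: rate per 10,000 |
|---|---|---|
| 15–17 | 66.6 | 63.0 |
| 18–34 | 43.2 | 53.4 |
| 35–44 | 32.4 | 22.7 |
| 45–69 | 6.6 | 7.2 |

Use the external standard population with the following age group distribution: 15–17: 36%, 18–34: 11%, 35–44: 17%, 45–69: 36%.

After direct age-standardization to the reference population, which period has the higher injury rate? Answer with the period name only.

1990–94

Standard weights: 0.36, 0.11, 0.17, 0.36.
1990–94: 0.3600×66.6 + 0.1100×43.2 + 0.1700×32.4 + 0.3600×6.6 = 36.6120 per 10,000.
2005: 0.3600×63.0 + 0.1100×53.4 + 0.1700×22.7 + 0.3600×7.2 = 35.0050 per 10,000.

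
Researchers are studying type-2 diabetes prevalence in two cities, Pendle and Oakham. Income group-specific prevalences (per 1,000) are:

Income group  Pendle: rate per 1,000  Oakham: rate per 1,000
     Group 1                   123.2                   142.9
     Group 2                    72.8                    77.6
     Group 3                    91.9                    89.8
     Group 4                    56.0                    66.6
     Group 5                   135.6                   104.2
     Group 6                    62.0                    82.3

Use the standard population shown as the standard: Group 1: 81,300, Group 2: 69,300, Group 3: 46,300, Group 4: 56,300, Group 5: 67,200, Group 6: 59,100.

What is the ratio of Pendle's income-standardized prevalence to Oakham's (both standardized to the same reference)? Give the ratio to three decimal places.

Standard total = 379,500; weights = 0.2142, 0.1826, 0.1220, 0.1484, 0.1771, 0.1557.
Pendle: 0.2142×123.2 + 0.1826×72.8 + 0.1220×91.9 + 0.1484×56.0 + 0.1771×135.6 + 0.1557×62.0 = 92.8735 per 1,000.
Oakham: 0.2142×142.9 + 0.1826×77.6 + 0.1220×89.8 + 0.1484×66.6 + 0.1771×104.2 + 0.1557×82.3 = 96.8879 per 1,000.
Ratio = 92.8735 ÷ 96.8879 = 0.95857.

0.959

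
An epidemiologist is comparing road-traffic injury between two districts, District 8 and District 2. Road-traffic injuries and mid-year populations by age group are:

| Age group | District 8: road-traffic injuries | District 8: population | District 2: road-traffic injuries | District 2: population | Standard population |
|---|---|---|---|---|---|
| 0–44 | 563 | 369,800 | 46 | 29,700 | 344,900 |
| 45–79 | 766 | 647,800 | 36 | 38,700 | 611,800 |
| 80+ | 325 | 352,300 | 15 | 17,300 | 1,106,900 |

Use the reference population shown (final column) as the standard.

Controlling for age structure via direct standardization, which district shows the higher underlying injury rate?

Age-specific rates per 100,000 for District 8: 152.24, 118.25, 92.25.
For District 2: 154.88, 93.02, 86.71.
Standard total = 2,063,600; weights = 0.1671, 0.2965, 0.5364.
District 8: 0.1671×152.24 + 0.2965×118.25 + 0.5364×92.25 = 109.9849 per 100,000.
District 2: 0.1671×154.88 + 0.2965×93.02 + 0.5364×86.71 = 99.9731 per 100,000.

District 8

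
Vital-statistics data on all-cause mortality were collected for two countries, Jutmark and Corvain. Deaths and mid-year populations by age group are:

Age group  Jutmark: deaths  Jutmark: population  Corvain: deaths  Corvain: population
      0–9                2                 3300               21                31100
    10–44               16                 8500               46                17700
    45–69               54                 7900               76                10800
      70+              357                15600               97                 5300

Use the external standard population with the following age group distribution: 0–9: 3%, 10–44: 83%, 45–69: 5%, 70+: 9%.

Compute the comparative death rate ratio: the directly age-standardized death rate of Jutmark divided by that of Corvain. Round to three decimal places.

0.953

Age-specific rates per 1000 for Jutmark: 0.606, 1.882, 6.835, 22.885.
For Corvain: 0.675, 2.599, 7.037, 18.302.
Standard weights: 0.03, 0.83, 0.05, 0.09.
Jutmark: 0.0300×0.606 + 0.8300×1.882 + 0.0500×6.835 + 0.0900×22.885 = 3.9819 per 1000.
Corvain: 0.0300×0.675 + 0.8300×2.599 + 0.0500×7.037 + 0.0900×18.302 = 4.1763 per 1000.
Ratio = 3.9819 ÷ 4.1763 = 0.95345.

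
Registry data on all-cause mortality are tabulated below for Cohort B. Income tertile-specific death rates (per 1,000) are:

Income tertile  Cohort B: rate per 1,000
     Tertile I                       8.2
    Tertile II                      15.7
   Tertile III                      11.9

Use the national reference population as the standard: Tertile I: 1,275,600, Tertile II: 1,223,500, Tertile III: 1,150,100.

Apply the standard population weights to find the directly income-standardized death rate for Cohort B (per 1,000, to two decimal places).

Standard total = 3,649,200; weights = 0.3496, 0.3353, 0.3152.
Standardized rate: 0.3496×8.2 + 0.3353×15.7 + 0.3152×11.9 = 11.8807 per 1,000.

11.88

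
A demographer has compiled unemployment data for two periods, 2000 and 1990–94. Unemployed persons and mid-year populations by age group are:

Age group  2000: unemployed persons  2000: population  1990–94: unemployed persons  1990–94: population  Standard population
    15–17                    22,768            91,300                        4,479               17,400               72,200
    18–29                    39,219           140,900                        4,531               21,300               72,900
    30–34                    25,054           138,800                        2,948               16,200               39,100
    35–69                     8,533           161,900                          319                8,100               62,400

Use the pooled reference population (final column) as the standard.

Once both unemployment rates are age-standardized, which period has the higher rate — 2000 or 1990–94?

2000

Age-specific rates per 1,000 for 2000: 249.376, 278.346, 180.504, 52.705.
For 1990–94: 257.414, 212.723, 181.975, 39.383.
Standard total = 246,600; weights = 0.2928, 0.2956, 0.1586, 0.2530.
2000: 0.2928×249.376 + 0.2956×278.346 + 0.1586×180.504 + 0.2530×52.705 = 197.2543 per 1,000.
1990–94: 0.2928×257.414 + 0.2956×212.723 + 0.1586×181.975 + 0.2530×39.383 = 177.0701 per 1,000.
The crude rates (179.35 vs 194.87) would put 1990–94 higher, but that reflects its age composition; once standardized to a common age structure, 2000 has the higher underlying rate.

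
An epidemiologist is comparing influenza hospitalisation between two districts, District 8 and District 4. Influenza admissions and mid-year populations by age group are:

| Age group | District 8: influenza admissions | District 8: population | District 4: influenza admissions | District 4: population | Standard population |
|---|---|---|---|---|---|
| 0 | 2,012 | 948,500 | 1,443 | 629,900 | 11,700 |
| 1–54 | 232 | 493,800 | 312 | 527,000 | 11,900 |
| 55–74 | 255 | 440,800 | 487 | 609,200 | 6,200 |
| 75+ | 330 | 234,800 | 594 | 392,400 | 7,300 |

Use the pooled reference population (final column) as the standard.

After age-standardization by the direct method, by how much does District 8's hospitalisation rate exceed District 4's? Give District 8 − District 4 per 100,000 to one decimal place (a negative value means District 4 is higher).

Age-specific rates per 100,000 for District 8: 212.12, 46.98, 57.85, 140.55.
For District 4: 229.08, 59.20, 79.94, 151.38.
Standard total = 37,100; weights = 0.3154, 0.3208, 0.1671, 0.1968.
District 8: 0.3154×212.12 + 0.3208×46.98 + 0.1671×57.85 + 0.1968×140.55 = 119.2882 per 100,000.
District 4: 0.3154×229.08 + 0.3208×59.20 + 0.1671×79.94 + 0.1968×151.38 = 134.3795 per 100,000.
Difference = 119.2882 − 134.3795 = -15.0912.

-15.1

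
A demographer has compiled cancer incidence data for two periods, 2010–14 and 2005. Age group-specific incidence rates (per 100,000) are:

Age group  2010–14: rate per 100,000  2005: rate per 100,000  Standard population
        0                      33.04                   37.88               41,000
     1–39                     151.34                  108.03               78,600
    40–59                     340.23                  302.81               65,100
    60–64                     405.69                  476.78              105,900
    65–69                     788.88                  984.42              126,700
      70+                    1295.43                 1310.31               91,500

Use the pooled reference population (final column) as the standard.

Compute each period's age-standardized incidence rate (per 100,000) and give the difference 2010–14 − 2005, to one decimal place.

Standard total = 508,800; weights = 0.0806, 0.1545, 0.1279, 0.2081, 0.2490, 0.1798.
2010–14: 0.0806×33.04 + 0.1545×151.34 + 0.1279×340.23 + 0.2081×405.69 + 0.2490×788.88 + 0.1798×1295.43 = 583.4207 per 100,000.
2005: 0.0806×37.88 + 0.1545×108.03 + 0.1279×302.81 + 0.2081×476.78 + 0.2490×984.42 + 0.1798×1310.31 = 638.4975 per 100,000.
Difference = 583.4207 − 638.4975 = -55.0768.

-55.1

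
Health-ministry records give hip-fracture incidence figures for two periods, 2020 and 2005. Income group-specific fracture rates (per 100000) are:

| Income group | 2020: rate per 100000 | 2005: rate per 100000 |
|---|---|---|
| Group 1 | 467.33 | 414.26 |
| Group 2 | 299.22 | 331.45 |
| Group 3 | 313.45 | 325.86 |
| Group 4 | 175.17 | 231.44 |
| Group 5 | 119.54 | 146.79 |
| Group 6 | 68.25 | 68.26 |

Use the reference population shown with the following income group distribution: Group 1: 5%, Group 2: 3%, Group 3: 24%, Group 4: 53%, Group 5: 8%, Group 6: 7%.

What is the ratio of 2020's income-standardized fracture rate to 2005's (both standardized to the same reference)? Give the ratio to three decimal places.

Standard weights: 0.05, 0.03, 0.24, 0.53, 0.08, 0.07.
2020: 0.0500×467.33 + 0.0300×299.22 + 0.2400×313.45 + 0.5300×175.17 + 0.0800×119.54 + 0.0700×68.25 = 214.7519 per 100000.
2005: 0.0500×414.26 + 0.0300×331.45 + 0.2400×325.86 + 0.5300×231.44 + 0.0800×146.79 + 0.0700×68.26 = 248.0475 per 100000.
Ratio = 214.7519 ÷ 248.0475 = 0.86577.

0.866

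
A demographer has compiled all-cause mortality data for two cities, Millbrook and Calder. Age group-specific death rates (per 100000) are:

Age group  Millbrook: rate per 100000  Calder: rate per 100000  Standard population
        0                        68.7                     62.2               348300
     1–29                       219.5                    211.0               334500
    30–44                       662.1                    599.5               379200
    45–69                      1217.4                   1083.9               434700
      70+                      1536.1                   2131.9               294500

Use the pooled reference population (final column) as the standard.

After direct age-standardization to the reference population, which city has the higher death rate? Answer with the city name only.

Standard total = 1791200; weights = 0.1945, 0.1867, 0.2117, 0.2427, 0.1644.
Millbrook: 0.1945×68.7 + 0.1867×219.5 + 0.2117×662.1 + 0.2427×1217.4 + 0.1644×1536.1 = 742.5215 per 100000.
Calder: 0.1945×62.2 + 0.1867×211.0 + 0.2117×599.5 + 0.2427×1083.9 + 0.1644×2131.9 = 791.9775 per 100000.

Calder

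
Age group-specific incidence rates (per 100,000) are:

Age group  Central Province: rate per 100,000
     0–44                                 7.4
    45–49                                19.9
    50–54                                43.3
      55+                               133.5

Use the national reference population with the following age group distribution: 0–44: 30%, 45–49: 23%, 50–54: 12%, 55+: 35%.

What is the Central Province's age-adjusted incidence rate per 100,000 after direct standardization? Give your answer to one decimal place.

58.7

Standard weights: 0.30, 0.23, 0.12, 0.35.
Standardized rate: 0.3000×7.4 + 0.2300×19.9 + 0.1200×43.3 + 0.3500×133.5 = 58.7180 per 100,000.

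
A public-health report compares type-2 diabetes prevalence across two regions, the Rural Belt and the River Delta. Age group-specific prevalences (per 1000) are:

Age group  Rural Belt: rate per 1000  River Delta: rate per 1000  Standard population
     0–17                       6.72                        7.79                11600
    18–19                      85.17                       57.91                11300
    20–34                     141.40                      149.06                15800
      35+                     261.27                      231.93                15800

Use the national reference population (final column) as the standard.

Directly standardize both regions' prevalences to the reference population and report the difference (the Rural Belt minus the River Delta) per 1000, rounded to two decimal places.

Standard total = 54500; weights = 0.2128, 0.2073, 0.2899, 0.2899.
The Rural Belt: 0.2128×6.72 + 0.2073×85.17 + 0.2899×141.40 + 0.2899×261.27 = 135.8268 per 1000.
The River Delta: 0.2128×7.79 + 0.2073×57.91 + 0.2899×149.06 + 0.2899×231.93 = 124.1172 per 1000.
Difference = 135.8268 − 124.1172 = 11.7095.

11.71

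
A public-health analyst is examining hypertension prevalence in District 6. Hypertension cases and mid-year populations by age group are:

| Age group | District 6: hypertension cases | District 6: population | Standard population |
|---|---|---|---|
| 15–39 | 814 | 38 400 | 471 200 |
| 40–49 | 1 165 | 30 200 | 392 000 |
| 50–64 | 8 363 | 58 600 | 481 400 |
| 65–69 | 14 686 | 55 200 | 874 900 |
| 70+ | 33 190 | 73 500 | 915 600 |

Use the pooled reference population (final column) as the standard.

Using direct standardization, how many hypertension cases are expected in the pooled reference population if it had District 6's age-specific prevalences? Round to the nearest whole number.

Age-specific rates per 1 000 for District 6: 21.198, 38.576, 142.713, 266.051, 451.565.
Expected hypertension cases = Σ (standard pop × age-specific rate ÷ 1 000)
= 471 200×21.198/1 000 + 392 000×38.576/1 000 + 481 400×142.713/1 000 + 874 900×266.051/1 000 + 915 600×451.565/1 000
= 9988.46 + 15121.85 + 68702.19 + 232767.78 + 413452.57 = 740032.85.

740033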